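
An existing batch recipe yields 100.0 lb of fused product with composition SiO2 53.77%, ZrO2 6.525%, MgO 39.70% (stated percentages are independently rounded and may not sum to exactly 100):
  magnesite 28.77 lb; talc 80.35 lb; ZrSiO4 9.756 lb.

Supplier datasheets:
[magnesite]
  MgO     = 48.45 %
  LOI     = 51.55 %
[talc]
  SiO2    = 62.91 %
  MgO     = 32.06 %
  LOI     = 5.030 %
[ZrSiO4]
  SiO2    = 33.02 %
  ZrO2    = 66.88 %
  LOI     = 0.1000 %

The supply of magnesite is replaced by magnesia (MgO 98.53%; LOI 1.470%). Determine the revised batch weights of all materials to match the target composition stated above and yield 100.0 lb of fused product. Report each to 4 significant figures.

All internal work keeps full float precision at every stage — working values are printed rounded off to 4 significant digits as written. A single rounding produces each reported figure. Derived quantities, including totals, net glass mass, ignition loss, three oxide percentages, yield, are computed from the weighed amounts for 100.0 lb of glass at exact precision, as written in the problem or the answer.
Oxide mass targets, per 100.0 lb fused product:
  SiO2: 53.77% × 100.0 = 53.77 lb
  ZrO2: 6.525% × 100.0 = 6.525 lb
  MgO: 39.70% × 100.0 = 39.70 lb
Checking each oxide sum applying the batch weights above, at the basis given (delivered sums recover each target given rounding of the digits):
  SiO2: 80.35·0.6291 + 9.756·0.3302 = 53.77 lb (target 53.77 lb)
  ZrO2: 9.756·0.6688 = 6.525 lb (target 6.525 lb)
  MgO: 14.15·0.9853 + 80.35·0.3206 = 39.70 lb (target 39.70 lb)
Auditing the glass mass value: batch total minus LOI = 100.0 lb (oxide target masses add up to 100.0 lb; basis as stated: 100.0 lb — differing by rounding only).
Adding the batch up: Σ batch = 104.3 lb; LOI removed, Σ of batch·LOI: 4.259 lb; as yield: glass ÷ batch → 95.91%.

Revised batch per 100.0 lb fused product:
  magnesia: 14.15 lb
  talc: 80.35 lb
  ZrSiO4: 9.756 lb
Total batch = 104.3 lb; LOI loss = 4.259 lb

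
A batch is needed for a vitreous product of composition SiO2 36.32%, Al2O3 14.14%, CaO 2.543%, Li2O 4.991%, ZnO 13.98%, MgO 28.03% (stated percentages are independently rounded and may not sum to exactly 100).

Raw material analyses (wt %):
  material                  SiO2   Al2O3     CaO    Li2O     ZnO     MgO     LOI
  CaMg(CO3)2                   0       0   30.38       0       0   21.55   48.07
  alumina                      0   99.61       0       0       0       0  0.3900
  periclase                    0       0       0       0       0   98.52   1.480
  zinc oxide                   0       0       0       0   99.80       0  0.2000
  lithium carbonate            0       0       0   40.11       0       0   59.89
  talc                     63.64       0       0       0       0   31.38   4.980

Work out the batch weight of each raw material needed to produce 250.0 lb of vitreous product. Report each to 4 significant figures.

Batch per 250.0 lb vitreous product:
  CaMg(CO3)2: 20.93 lb
  alumina: 35.49 lb
  periclase: 21.11 lb
  zinc oxide: 35.02 lb
  lithium carbonate: 31.11 lb
  talc: 142.7 lb
Total batch = 286.4 lb; LOI loss = 36.32 lb; yield = 87.32%

The intermediate values are printed rounded to four significant figures on the page — the working math keeps exact precision from first step to last. Each reported value is rounded just once. The derived quantities are recomputed in full float precision (LOI, the six compositions, the yield, totals, net glass mass) from the batch weights on 250.0 lb of glass as written in problem or answer.
Per-oxide target masses for 250.0 lb vitreous product:
  SiO2: 36.32% × 250.0 = 90.80 lb
  Al2O3: 14.14% × 250.0 = 35.35 lb
  CaO: 2.543% × 250.0 = 6.358 lb
  Li2O: 4.991% × 250.0 = 12.48 lb
  ZnO: 13.98% × 250.0 = 34.95 lb
  MgO: 28.03% × 250.0 = 70.08 lb
Verifying the oxide balance given the weights on record, on the stated basis (summed amounts equal target values up to rounding of the answer):
  SiO2: 142.7·0.6364 = 90.81 lb (target 90.80 lb)
  Al2O3: 35.49·0.9961 = 35.35 lb (target 35.35 lb)
  CaO: 20.93·0.3038 = 6.359 lb (target 6.358 lb)
  Li2O: 31.11·0.4011 = 12.48 lb (target 12.48 lb)
  ZnO: 35.02·0.9980 = 34.95 lb (target 34.95 lb)
  MgO: 20.93·0.2155 + 21.11·0.9852 + 142.7·0.3138 = 70.09 lb (target 70.08 lb)
Mass balance on the glass: net batch after ignition = 250.0 lb (the Σ of target masses is 250.0 lb; stated basis 250.0 lb — deltas are rounding alone).
Whole-batch sum: Σ batch = 286.4 lb; Σ batch·LOI gives LOI loss = 36.32 lb; the yield ratio, glass ÷ batch: 87.32%.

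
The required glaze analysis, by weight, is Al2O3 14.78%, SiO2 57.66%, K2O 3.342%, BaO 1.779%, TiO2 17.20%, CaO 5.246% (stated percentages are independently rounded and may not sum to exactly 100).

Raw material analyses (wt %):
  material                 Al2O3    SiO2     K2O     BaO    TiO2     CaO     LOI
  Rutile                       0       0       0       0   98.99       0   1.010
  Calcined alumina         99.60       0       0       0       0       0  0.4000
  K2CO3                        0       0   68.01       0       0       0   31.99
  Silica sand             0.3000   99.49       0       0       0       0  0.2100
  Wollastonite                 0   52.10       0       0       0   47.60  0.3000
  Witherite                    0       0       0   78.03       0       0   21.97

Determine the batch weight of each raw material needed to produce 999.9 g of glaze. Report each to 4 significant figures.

In-progress results are shown, rounded to four significant figures, when written out. All arithmetic holds exact precision end to end; a single rounding yields each reported result. The derived quantities (yield, net glass mass, LOI, totals, six oxide percentages) are rebuilt in exact precision from the weighed amounts at 999.9 g of glass as written in the problem or answer text.
Target masses of each oxide per 999.9 g glaze:
  Al2O3: 14.78% × 999.9 = 147.8 g
  SiO2: 57.66% × 999.9 = 576.5 g
  K2O: 3.342% × 999.9 = 33.42 g
  BaO: 1.779% × 999.9 = 17.79 g
  TiO2: 17.20% × 999.9 = 172.0 g
  CaO: 5.246% × 999.9 = 52.45 g
A balance pass over the oxides, given the weights on record, versus the basis set out (delivered sums recover each target modulo rounding of the values):
  Al2O3: 146.8·0.9960 + 521.8·0.003000 = 147.8 g (target 147.8 g)
  SiO2: 521.8·0.9949 + 110.2·0.5210 = 576.6 g (target 576.5 g)
  K2O: 49.13·0.6801 = 33.41 g (target 33.42 g)
  BaO: 22.80·0.7803 = 17.79 g (target 17.79 g)
  TiO2: 173.7·0.9899 = 171.9 g (target 172.0 g)
  CaO: 110.2·0.4760 = 52.46 g (target 52.45 g)
Glass mass check: the batch minus its LOI: 999.9 g (targets for the oxides total 1000 g; basis as stated: 999.9 g — gaps are rounding artifacts).
Batch total: Σ batch = 1024 g; loss to ignition Σ batch·LOI = 24.49 g; yield, glass over the total, = 97.61%.

Batch per 999.9 g glaze:
  Rutile: 173.7 g
  Calcined alumina: 146.8 g
  K2CO3: 49.13 g
  Silica sand: 521.8 g
  Wollastonite: 110.2 g
  Witherite: 22.80 g
Total batch = 1024 g; LOI loss = 24.49 g; yield = 97.61%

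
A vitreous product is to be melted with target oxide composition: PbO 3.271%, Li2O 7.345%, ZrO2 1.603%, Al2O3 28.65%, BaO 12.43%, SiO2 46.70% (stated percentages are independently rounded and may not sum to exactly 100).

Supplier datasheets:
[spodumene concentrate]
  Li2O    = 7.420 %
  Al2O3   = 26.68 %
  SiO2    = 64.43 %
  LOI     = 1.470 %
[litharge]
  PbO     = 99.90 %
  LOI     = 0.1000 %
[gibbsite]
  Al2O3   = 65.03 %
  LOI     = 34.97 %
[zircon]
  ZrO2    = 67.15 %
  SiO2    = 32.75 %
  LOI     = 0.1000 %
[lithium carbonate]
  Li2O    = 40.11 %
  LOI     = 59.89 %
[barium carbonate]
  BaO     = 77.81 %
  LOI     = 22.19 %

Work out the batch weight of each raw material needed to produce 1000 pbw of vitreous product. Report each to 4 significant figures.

Intermediates are shown (rounded to 4 significant digits) as written — each numeric step keeps full precision through every step. Every reported value is rounded exactly once; the derived quantities, including the yield, six oxide percentages, totals, glass mass, ignition loss, are recomputed from the weighed amounts for 1000 pbw of glass at full float precision precisely as stated by the question or the answer.
Target masses of each oxide per 1000 pbw vitreous product:
  PbO: 3.271% × 1000 = 32.71 pbw
  Li2O: 7.345% × 1000 = 73.45 pbw
  ZrO2: 1.603% × 1000 = 16.03 pbw
  Al2O3: 28.65% × 1000 = 286.5 pbw
  BaO: 12.43% × 1000 = 124.3 pbw
  SiO2: 46.70% × 1000 = 467.0 pbw
Balance tally, oxide-wise, working from each reported weight, at the basis given (every target is met by its sum net of answer rounding effects):
  PbO: 32.74·0.9990 = 32.71 pbw (target 32.71 pbw)
  Li2O: 712.7·0.07420 + 51.28·0.4011 = 73.45 pbw (target 73.45 pbw)
  ZrO2: 23.87·0.6715 = 16.03 pbw (target 16.03 pbw)
  Al2O3: 712.7·0.2668 + 148.2·0.6503 = 286.5 pbw (target 286.5 pbw)
  BaO: 159.7·0.7781 = 124.3 pbw (target 124.3 pbw)
  SiO2: 712.7·0.6443 + 23.87·0.3275 = 467.0 pbw (target 467.0 pbw)
The glass-mass cross-check: batch Σ − ignition loss = 1000 pbw (the targets, summed, come to 1000 pbw; versus the stated basis of 1000 pbw — gaps are rounding artifacts).
Batch grand total — Σ batch = 1128 pbw; LOI removed, Σ of batch·LOI: 128.5 pbw; yield = glass ÷ total batch = 88.61%.

Batch per 1000 pbw vitreous product:
  spodumene concentrate: 712.7 pbw
  litharge: 32.74 pbw
  gibbsite: 148.2 pbw
  zircon: 23.87 pbw
  lithium carbonate: 51.28 pbw
  barium carbonate: 159.7 pbw
Total batch = 1128 pbw; LOI loss = 128.5 pbw; yield = 88.61%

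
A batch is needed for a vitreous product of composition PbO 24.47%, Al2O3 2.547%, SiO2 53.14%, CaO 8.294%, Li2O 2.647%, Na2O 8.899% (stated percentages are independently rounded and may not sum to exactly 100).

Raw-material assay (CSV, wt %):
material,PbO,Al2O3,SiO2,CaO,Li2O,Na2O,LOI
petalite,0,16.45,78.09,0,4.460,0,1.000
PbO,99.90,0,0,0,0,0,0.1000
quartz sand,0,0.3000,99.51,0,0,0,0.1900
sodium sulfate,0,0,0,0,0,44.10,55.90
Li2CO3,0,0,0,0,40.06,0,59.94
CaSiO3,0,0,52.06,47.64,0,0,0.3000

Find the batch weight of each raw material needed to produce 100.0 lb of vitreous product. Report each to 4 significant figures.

The intermediate values are shown rounded off to 4 significant figures in the printout — the whole derivation holds full precision from first step to last; a single rounding completes each reported figure; derived quantities, including glass mass, LOI, yield, the six compositions, totals, are re-derived from the batch weights on 100.0 lb of glass in exact precision, as written in problem or answer.
Oxide mass targets, per 100.0 lb vitreous product:
  PbO: 24.47% × 100.0 = 24.47 lb
  Al2O3: 2.547% × 100.0 = 2.547 lb
  SiO2: 53.14% × 100.0 = 53.14 lb
  CaO: 8.294% × 100.0 = 8.294 lb
  Li2O: 2.647% × 100.0 = 2.647 lb
  Na2O: 8.899% × 100.0 = 8.899 lb
A balance pass over the oxides, given the weights on record, for the quoted basis mass (sum by sum, the targets are met within answer rounding):
  PbO: 24.49·0.9990 = 24.47 lb (target 24.47 lb)
  Al2O3: 14.89·0.1645 + 32.61·0.003000 = 2.547 lb (target 2.547 lb)
  SiO2: 14.89·0.7809 + 32.61·0.9951 + 17.41·0.5206 = 53.14 lb (target 53.14 lb)
  CaO: 17.41·0.4764 = 8.294 lb (target 8.294 lb)
  Li2O: 14.89·0.04460 + 4.950·0.4006 = 2.647 lb (target 2.647 lb)
  Na2O: 20.18·0.4410 = 8.899 lb (target 8.899 lb)
Consistency of the glass mass: total charge less LOI = 99.99 lb (per-oxide target masses sum to 100.0 lb; the stated basis being 100.0 lb — any gap is answer rounding).
Batch grand total — Σ batch = 114.5 lb; the LOI term Σ batch·LOI equals 14.54 lb; as yield: glass ÷ batch → 87.31%.

Batch per 100.0 lb vitreous product:
  petalite: 14.89 lb
  PbO: 24.49 lb
  quartz sand: 32.61 lb
  sodium sulfate: 20.18 lb
  Li2CO3: 4.950 lb
  CaSiO3: 17.41 lb
Total batch = 114.5 lb; LOI loss = 14.54 lb; yield = 87.31%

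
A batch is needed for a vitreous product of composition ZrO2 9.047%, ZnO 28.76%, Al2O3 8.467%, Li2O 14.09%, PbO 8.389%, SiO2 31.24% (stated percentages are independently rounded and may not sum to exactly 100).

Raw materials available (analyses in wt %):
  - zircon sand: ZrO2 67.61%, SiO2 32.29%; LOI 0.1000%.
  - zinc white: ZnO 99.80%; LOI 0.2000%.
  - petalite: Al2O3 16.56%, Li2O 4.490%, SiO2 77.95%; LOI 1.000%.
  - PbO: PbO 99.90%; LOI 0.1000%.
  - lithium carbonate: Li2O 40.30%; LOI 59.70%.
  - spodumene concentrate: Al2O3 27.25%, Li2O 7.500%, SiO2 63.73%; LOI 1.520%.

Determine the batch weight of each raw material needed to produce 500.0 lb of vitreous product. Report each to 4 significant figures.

Every computation holds exact precision all the way through. Intermediates are displayed, rounded to 4 significant digits, alongside each step — each reported figure includes exactly one rounding — derived quantities, including six oxide percentages, ignition loss, the totals, the yield, net glass mass, are carried from the batch weights at 500.0 lb of glass in exact precision, as they appear in the problem or answer text.
Target oxide masses per 500.0 lb vitreous product:
  ZrO2: 9.047% × 500.0 = 45.24 lb
  ZnO: 28.76% × 500.0 = 143.8 lb
  Al2O3: 8.467% × 500.0 = 42.34 lb
  Li2O: 14.09% × 500.0 = 70.45 lb
  PbO: 8.389% × 500.0 = 41.94 lb
  SiO2: 31.24% × 500.0 = 156.2 lb
Oxide-by-oxide audit per the reported batch figures, per the basis as stated (delivered sums recover each target inside rounding margins):
  ZrO2: 66.91·0.6761 = 45.24 lb (target 45.24 lb)
  ZnO: 144.1·0.9980 = 143.8 lb (target 143.8 lb)
  Al2O3: 90.73·0.1656 + 100.2·0.2725 = 42.33 lb (target 42.34 lb)
  Li2O: 90.73·0.04490 + 146.1·0.4030 + 100.2·0.07500 = 70.47 lb (target 70.45 lb)
  PbO: 41.99·0.9990 = 41.95 lb (target 41.94 lb)
  SiO2: 66.91·0.3229 + 90.73·0.7795 + 100.2·0.6373 = 156.2 lb (target 156.2 lb)
Mass balance on the glass: batch Σ − ignition loss = 500.0 lb (per-oxide target masses sum to 500.0 lb; with the basis standing at 500.0 lb — differing by rounding only).
Whole-batch sum: Σ batch = 590.0 lb; LOI removed, Σ of batch·LOI: 90.05 lb; yield, glass over the total, = 84.74%.

Batch per 500.0 lb vitreous product:
  zircon sand: 66.91 lb
  zinc white: 144.1 lb
  petalite: 90.73 lb
  PbO: 41.99 lb
  lithium carbonate: 146.1 lb
  spodumene concentrate: 100.2 lb
Total batch = 590.0 lb; LOI loss = 90.05 lb; yield = 84.74%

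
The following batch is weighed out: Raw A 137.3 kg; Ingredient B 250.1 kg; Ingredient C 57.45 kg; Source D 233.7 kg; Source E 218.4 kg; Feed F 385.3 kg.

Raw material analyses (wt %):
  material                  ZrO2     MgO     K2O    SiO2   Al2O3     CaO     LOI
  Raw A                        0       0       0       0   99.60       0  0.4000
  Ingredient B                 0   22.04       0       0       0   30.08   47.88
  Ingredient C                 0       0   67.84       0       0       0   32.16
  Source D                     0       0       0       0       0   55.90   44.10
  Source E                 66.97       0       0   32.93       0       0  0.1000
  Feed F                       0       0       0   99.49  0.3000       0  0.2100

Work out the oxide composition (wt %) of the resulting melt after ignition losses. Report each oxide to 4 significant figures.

Glass mass = 1039 kg (batch 1282 − LOI 242.9).
Composition: ZrO2 14.07%, MgO 5.303%, K2O 3.750%, SiO2 43.80%, Al2O3 13.27%, CaO 19.81%

All internal work maintains exact precision all the way through — values along the way are displayed rounded to four significant digits between the steps — exactly one rounding lands on each reported number. Derived quantities are carried using the weight values per 1039 kg of glass at full float precision (LOI, the yield, net glass mass, the totals, the six compositions), as written in the question or the answer.
Delivered oxide masses:
  ZrO2: 218.4·0.6697 = 146.3 kg
  MgO: 250.1·0.2204 = 55.12 kg
  K2O: 57.45·0.6784 = 38.97 kg
  SiO2: 218.4·0.3293 + 385.3·0.9949 = 455.3 kg
  Al2O3: 137.3·0.9960 + 385.3·0.003000 = 137.9 kg
  CaO: 250.1·0.3008 + 233.7·0.5590 = 205.9 kg
LOI: 137.3·0.004000 + 250.1·0.4788 + 57.45·0.3216 + 233.7·0.4410 + 218.4·0.001000 + 385.3·0.002100 = 242.9 kg
Glass mass = batch − LOI = 1282 − 242.9 = 1039 kg (equal to the oxide-mass sum)
wt % = 100 × oxide mass / glass mass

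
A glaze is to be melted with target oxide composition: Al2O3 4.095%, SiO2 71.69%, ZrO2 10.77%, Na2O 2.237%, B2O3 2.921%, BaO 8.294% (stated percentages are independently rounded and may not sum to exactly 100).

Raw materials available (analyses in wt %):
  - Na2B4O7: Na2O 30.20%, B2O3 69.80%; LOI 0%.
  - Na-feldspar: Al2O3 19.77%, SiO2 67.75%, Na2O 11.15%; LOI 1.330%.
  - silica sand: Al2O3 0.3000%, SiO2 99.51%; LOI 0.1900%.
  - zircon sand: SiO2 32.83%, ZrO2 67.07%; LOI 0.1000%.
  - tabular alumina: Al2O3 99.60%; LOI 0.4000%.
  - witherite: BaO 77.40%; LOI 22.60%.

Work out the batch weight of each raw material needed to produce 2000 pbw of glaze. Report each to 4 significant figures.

Working values are displayed (rounded to four significant digits) at each printed step — the whole derivation carries full float precision at all times — each reported result carries a single rounding — the derived quantities are carried at exact precision (the totals, LOI, the six compositions, glass mass, yield) from the weighed amounts on 2000 pbw of glass, as given in question or answer.
Target oxide masses per 2000 pbw glaze:
  Al2O3: 4.095% × 2000 = 81.90 pbw
  SiO2: 71.69% × 2000 = 1434 pbw
  ZrO2: 10.77% × 2000 = 215.4 pbw
  Na2O: 2.237% × 2000 = 44.74 pbw
  B2O3: 2.921% × 2000 = 58.42 pbw
  BaO: 8.294% × 2000 = 165.9 pbw
Verifying the oxide balance from the weights as reported, for the quoted basis mass (oxide sums agree with the targets inside rounding margins):
  Al2O3: 174.6·0.1977 + 1216·0.003000 + 43.92·0.9960 = 81.91 pbw (target 81.90 pbw)
  SiO2: 174.6·0.6775 + 1216·0.9951 + 321.2·0.3283 = 1434 pbw (target 1434 pbw)
  ZrO2: 321.2·0.6707 = 215.4 pbw (target 215.4 pbw)
  Na2O: 83.70·0.3020 + 174.6·0.1115 = 44.75 pbw (target 44.74 pbw)
  B2O3: 83.70·0.6980 = 58.42 pbw (target 58.42 pbw)
  BaO: 214.3·0.7740 = 165.9 pbw (target 165.9 pbw)
The glass-mass cross-check: total batch − LOI = 2000 pbw (per-oxide target masses sum to 2000 pbw; stated basis 2000 pbw — a pure rounding effect).
Summing the batch: Σ batch = 2054 pbw; ignition loss, Σ(batch × LOI) = 53.56 pbw; as yield: glass ÷ batch → 97.39%.

Batch per 2000 pbw glaze:
  Na2B4O7: 83.70 pbw
  Na-feldspar: 174.6 pbw
  silica sand: 1216 pbw
  zircon sand: 321.2 pbw
  tabular alumina: 43.92 pbw
  witherite: 214.3 pbw
Total batch = 2054 pbw; LOI loss = 53.56 pbw; yield = 97.39%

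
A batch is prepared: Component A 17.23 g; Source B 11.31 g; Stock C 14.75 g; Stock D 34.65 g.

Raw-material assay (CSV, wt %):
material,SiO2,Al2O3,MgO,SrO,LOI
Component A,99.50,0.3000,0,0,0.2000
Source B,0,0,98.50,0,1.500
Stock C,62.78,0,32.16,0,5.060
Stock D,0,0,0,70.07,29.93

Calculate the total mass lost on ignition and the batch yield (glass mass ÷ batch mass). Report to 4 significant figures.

Every computation maintains exact precision in every operation — in-progress results are printed, rounded to four significant digits, at each printed step — every reported value carries a single rounding; derived quantities are computed starting from the weights per 66.62 g of glass at full float precision (net glass mass, the totals, the four compositions, yield, LOI) precisely as stated by the problem or answer text.
Each material's LOI contribution:
  Component A: 17.23 × 0.002000 = 0.03446 g
  Source B: 11.31 × 0.01500 = 0.1696 g
  Stock C: 14.75 × 0.05060 = 0.7463 g
  Stock D: 34.65 × 0.2993 = 10.37 g
Total LOI = 11.32 g
Glass = batch − LOI = 77.94 − 11.32 = 66.62 g

LOI loss = 11.32 g; glass = 66.62 g; yield = 85.47%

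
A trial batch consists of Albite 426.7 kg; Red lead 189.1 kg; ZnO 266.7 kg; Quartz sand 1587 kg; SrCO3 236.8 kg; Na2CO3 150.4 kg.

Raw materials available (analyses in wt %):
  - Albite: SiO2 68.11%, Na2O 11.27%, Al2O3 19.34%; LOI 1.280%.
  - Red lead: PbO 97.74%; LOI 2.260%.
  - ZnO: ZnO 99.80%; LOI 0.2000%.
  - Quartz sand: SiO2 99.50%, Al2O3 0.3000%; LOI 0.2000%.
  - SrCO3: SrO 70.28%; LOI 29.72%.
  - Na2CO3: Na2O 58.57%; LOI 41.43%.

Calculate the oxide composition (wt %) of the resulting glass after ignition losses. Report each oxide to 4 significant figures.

Glass mass = 2711 kg (batch 2857 − LOI 146.1).
Composition: SiO2 68.98%, PbO 6.819%, ZnO 9.820%, SrO 6.140%, Na2O 5.024%, Al2O3 3.220%

Working values are printed (rounded to four significant digits) alongside each step. The whole derivation keeps exact precision at every stage; exactly one rounding is applied to each reported figure — derived quantities, including net glass mass, six oxide percentages, LOI, totals, yield, are re-derived from the weighed amounts per 2711 kg of glass in full precision, as quoted within the problem or answer text.
Mass of each oxide from the mix:
  SiO2: 426.7·0.6811 + 1587·0.9950 = 1870 kg
  PbO: 189.1·0.9774 = 184.8 kg
  ZnO: 266.7·0.9980 = 266.2 kg
  SrO: 236.8·0.7028 = 166.4 kg
  Na2O: 426.7·0.1127 + 150.4·0.5857 = 136.2 kg
  Al2O3: 426.7·0.1934 + 1587·0.003000 = 87.28 kg
LOI: 426.7·0.01280 + 189.1·0.02260 + 266.7·0.002000 + 1587·0.002000 + 236.8·0.2972 + 150.4·0.4143 = 146.1 kg
The glass mass, total less LOI, = 2857 − 146.1 = 2711 kg (= the summed oxide contributions)
wt % = 100 × oxide mass / glass mass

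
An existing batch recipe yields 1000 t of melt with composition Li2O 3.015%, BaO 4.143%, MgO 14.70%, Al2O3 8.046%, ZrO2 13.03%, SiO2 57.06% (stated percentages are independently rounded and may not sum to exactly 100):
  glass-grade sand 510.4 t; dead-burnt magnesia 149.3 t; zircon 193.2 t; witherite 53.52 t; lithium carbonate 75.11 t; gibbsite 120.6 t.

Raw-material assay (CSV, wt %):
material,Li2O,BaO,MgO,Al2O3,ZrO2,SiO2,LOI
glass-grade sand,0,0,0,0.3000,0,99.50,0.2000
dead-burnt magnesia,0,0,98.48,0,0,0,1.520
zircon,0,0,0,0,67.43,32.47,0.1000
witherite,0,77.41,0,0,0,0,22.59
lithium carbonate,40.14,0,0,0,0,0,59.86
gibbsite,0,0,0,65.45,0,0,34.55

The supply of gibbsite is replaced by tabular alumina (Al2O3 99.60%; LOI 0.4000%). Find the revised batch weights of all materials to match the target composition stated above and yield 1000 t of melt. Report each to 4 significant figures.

Revised batch per 1000 t melt:
  glass-grade sand: 510.4 t
  dead-burnt magnesia: 149.3 t
  zircon: 193.2 t
  witherite: 53.52 t
  lithium carbonate: 75.11 t
  tabular alumina: 79.25 t
Total batch = 1061 t; LOI loss = 60.85 t

Values along the way appear with 4-significant-figure rounding on the page; each numeric step keeps full precision end to end — every reported result receives exactly one rounding — all derived quantities (net glass mass, LOI, totals, the six compositions, the yield) are computed using the weight values on 1000 t of glass in full precision, as they appear in the problem or the answer.
Oxide-by-oxide targets in 1000 t melt:
  Li2O: 3.015% × 1000 = 30.15 t
  BaO: 4.143% × 1000 = 41.43 t
  MgO: 14.70% × 1000 = 147.0 t
  Al2O3: 8.046% × 1000 = 80.46 t
  ZrO2: 13.03% × 1000 = 130.3 t
  SiO2: 57.06% × 1000 = 570.6 t
A balance pass over the oxides, working from each reported weight, per the basis as stated (sums match the target masses up to rounding of the answer):
  Li2O: 75.11·0.4014 = 30.15 t (target 30.15 t)
  BaO: 53.52·0.7741 = 41.43 t (target 41.43 t)
  MgO: 149.3·0.9848 = 147.0 t (target 147.0 t)
  Al2O3: 510.4·0.003000 + 79.25·0.9960 = 80.46 t (target 80.46 t)
  ZrO2: 193.2·0.6743 = 130.3 t (target 130.3 t)
  SiO2: 510.4·0.9950 + 193.2·0.3247 = 570.6 t (target 570.6 t)
Glass-mass sanity pass: net batch after ignition = 999.9 t (the targets, summed, come to 999.9 t; the stated basis being 1000 t — differing by rounding only).
Batch grand total — Σ batch = 1061 t; Σ batch·LOI gives LOI loss = 60.85 t; yield: glass divided by total = 94.26%.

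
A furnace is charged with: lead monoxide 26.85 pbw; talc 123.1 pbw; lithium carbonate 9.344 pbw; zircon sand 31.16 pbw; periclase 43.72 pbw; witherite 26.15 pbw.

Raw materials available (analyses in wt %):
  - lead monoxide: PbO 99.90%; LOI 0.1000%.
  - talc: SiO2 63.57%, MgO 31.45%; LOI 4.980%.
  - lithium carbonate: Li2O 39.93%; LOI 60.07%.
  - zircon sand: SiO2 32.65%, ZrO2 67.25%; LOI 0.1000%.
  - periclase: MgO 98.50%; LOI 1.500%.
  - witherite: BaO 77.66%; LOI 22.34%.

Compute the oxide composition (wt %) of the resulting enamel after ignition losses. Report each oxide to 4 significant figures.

All arithmetic holds exact precision through the solve; values along the way are rounded to four significant digits wherever printed; each reported value takes a single rounding. Derived quantities are re-derived from the batch weights for 242.0 pbw of glass at full float precision (glass mass, six oxide percentages, yield, ignition loss, the totals) exactly as shown in the question or the answer.
Delivered oxide masses:
  Li2O: 9.344·0.3993 = 3.731 pbw
  SiO2: 123.1·0.6357 + 31.16·0.3265 = 88.43 pbw
  MgO: 123.1·0.3145 + 43.72·0.9850 = 81.78 pbw
  ZrO2: 31.16·0.6725 = 20.96 pbw
  BaO: 26.15·0.7766 = 20.31 pbw
  PbO: 26.85·0.9990 = 26.82 pbw
LOI: 26.85·0.001000 + 123.1·0.04980 + 9.344·0.6007 + 31.16·0.001000 + 43.72·0.01500 + 26.15·0.2234 = 18.30 pbw
batch − LOI leaves glass = 260.3 − 18.30 = 242.0 pbw (equal to the oxide-mass sum)
percent by weight: oxide/glass ×100

Glass mass = 242.0 pbw (batch 260.3 − LOI 18.30).
Composition: Li2O 1.542%, SiO2 36.54%, MgO 33.79%, ZrO2 8.658%, BaO 8.391%, PbO 11.08%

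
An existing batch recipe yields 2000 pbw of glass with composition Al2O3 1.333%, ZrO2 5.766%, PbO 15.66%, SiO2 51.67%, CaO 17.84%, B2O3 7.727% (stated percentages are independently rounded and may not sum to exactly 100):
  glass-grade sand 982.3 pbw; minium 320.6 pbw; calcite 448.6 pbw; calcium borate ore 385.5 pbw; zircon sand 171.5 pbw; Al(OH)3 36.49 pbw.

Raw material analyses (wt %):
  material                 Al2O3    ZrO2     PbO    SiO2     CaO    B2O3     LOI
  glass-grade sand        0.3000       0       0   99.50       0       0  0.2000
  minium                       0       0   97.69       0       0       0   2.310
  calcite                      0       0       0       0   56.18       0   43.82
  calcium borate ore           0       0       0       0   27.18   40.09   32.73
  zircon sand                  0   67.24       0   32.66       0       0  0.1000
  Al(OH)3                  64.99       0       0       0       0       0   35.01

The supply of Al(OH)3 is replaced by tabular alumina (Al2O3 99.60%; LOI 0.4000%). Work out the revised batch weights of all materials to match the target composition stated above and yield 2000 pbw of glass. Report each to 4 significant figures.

Revised batch per 2000 pbw glass:
  glass-grade sand: 982.3 pbw
  minium: 320.6 pbw
  calcite: 448.6 pbw
  calcium borate ore: 385.5 pbw
  zircon sand: 171.5 pbw
  tabular alumina: 23.81 pbw
Total batch = 2332 pbw; LOI loss = 332.4 pbw

The intermediate values appear with 4-significant-digit rounding in the working. Every computation maintains exact precision end to end — every reported figure takes a single rounding — all derived quantities, including totals, ignition loss, glass mass, yield, six oxide percentages, are recomputed starting from the weights for 2000 pbw of glass at full float precision, as written in the question or the answer.
Oxide mass targets, per 2000 pbw glass:
  Al2O3: 1.333% × 2000 = 26.66 pbw
  ZrO2: 5.766% × 2000 = 115.3 pbw
  PbO: 15.66% × 2000 = 313.2 pbw
  SiO2: 51.67% × 2000 = 1033 pbw
  CaO: 17.84% × 2000 = 356.8 pbw
  B2O3: 7.727% × 2000 = 154.5 pbw
Balance tally, oxide-wise, with the batch weights as given, under the basis named above (target by target, the sums agree exact up to rounding of places):
  Al2O3: 982.3·0.003000 + 23.81·0.9960 = 26.66 pbw (target 26.66 pbw)
  ZrO2: 171.5·0.6724 = 115.3 pbw (target 115.3 pbw)
  PbO: 320.6·0.9769 = 313.2 pbw (target 313.2 pbw)
  SiO2: 982.3·0.9950 + 171.5·0.3266 = 1033 pbw (target 1033 pbw)
  CaO: 448.6·0.5618 + 385.5·0.2718 = 356.8 pbw (target 356.8 pbw)
  B2O3: 385.5·0.4009 = 154.5 pbw (target 154.5 pbw)
The glass-mass cross-check: the batch minus its LOI: 2000 pbw (the targets, summed, come to 2000 pbw; basis as stated: 2000 pbw — deltas are rounding alone).
Summing the batch: Σ batch = 2332 pbw; ignition loss, Σ(batch × LOI) = 332.4 pbw; as yield: glass ÷ batch → 85.75%.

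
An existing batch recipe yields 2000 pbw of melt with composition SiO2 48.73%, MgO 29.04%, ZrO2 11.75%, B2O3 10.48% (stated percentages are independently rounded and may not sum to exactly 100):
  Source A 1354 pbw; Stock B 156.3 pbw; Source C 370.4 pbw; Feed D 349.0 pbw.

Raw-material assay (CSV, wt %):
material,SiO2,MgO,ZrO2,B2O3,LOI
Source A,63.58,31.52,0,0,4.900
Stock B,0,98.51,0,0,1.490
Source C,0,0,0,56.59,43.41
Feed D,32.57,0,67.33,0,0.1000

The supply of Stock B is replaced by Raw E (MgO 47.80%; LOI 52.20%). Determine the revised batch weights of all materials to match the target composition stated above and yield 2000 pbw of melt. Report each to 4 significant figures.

Every computation maintains full precision throughout; working values are printed rounded to four significant figures across the worked steps; exactly one rounding is applied to every reported result. All derived quantities (the totals, yield, LOI, net glass mass, the four compositions) are computed in exact precision from the weighed amounts on 2000 pbw of glass, as given in question or answer.
Target oxide masses per 2000 pbw melt:
  SiO2: 48.73% × 2000 = 974.6 pbw
  MgO: 29.04% × 2000 = 580.8 pbw
  ZrO2: 11.75% × 2000 = 235.0 pbw
  B2O3: 10.48% × 2000 = 209.6 pbw
Mass-balance tally per oxide with the batch weights as given, at the basis given (each sum matches its target mass inside rounding margins):
  SiO2: 1354·0.6358 + 349.0·0.3257 = 974.5 pbw (target 974.6 pbw)
  MgO: 1354·0.3152 + 322.2·0.4780 = 580.8 pbw (target 580.8 pbw)
  ZrO2: 349.0·0.6733 = 235.0 pbw (target 235.0 pbw)
  B2O3: 370.4·0.5659 = 209.6 pbw (target 209.6 pbw)
Auditing the glass mass value: Σ batch − LOI loss = 2000 pbw (the Σ of target masses is 2000 pbw; versus the stated basis of 2000 pbw — a pure rounding effect).
Adding the batch up: Σ batch = 2396 pbw; LOI removed, Σ of batch·LOI: 395.7 pbw; yield, glass over the total, = 83.48%.

Revised batch per 2000 pbw melt:
  Source A: 1354 pbw
  Raw E: 322.2 pbw
  Source C: 370.4 pbw
  Feed D: 349.0 pbw
Total batch = 2396 pbw; LOI loss = 395.7 pbw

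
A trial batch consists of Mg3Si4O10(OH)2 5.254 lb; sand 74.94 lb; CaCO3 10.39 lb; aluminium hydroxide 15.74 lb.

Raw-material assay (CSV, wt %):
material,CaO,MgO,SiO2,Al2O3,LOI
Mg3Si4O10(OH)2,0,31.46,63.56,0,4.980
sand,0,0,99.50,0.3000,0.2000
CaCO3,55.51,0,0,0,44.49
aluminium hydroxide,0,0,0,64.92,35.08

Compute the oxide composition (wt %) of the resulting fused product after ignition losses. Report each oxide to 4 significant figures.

Mid-chain values are printed rounded off to 4 significant figures when written out — the working math runs at full float precision from start to finish. Exactly one rounding goes into each reported figure. The derived quantities, which include glass mass, the four compositions, LOI, the totals, the yield, are carried in exact precision, as given in problem or answer, from the weighed amounts at 95.77 lb of glass.
What the batch supplies per oxide:
  CaO: 10.39·0.5551 = 5.767 lb
  MgO: 5.254·0.3146 = 1.653 lb
  SiO2: 5.254·0.6356 + 74.94·0.9950 = 77.90 lb
  Al2O3: 74.94·0.003000 + 15.74·0.6492 = 10.44 lb
LOI: 5.254·0.04980 + 74.94·0.002000 + 10.39·0.4449 + 15.74·0.3508 = 10.56 lb
Net of LOI, the glass mass = 106.3 − 10.56 = 95.77 lb (matching Σ of the oxides)
percent by weight: oxide/glass ×100

Glass mass = 95.77 lb (batch 106.3 − LOI 10.56).
Composition: CaO 6.022%, MgO 1.726%, SiO2 81.35%, Al2O3 10.90%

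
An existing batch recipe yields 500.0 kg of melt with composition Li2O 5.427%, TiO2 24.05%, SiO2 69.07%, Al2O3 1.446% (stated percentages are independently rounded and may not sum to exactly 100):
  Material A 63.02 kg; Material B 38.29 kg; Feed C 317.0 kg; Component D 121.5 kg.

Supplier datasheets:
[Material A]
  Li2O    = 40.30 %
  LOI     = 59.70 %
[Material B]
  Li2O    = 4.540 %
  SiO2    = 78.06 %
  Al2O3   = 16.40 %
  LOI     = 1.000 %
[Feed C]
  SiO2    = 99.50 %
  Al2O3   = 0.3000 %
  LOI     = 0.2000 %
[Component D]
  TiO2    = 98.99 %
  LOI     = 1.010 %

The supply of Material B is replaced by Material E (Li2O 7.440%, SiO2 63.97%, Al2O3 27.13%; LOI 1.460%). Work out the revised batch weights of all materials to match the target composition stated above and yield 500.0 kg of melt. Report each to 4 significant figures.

In-progress results appear, rounded to four significant digits, within the worked lines — each numeric step holds exact precision at every stage; every reported result is rounded only once — the derived quantities are carried from the batch weights for 500.0 kg of glass in full float precision (the totals, ignition loss, glass mass, four oxide percentages, yield), as they appear in the problem or answer text.
The oxide mass targets at 500.0 kg melt:
  Li2O: 5.427% × 500.0 = 27.14 kg
  TiO2: 24.05% × 500.0 = 120.2 kg
  SiO2: 69.07% × 500.0 = 345.4 kg
  Al2O3: 1.446% × 500.0 = 7.230 kg
Per-oxide balance check working from each reported weight, under the basis named above (every target is met by its sum given rounding of the digits):
  Li2O: 63.09·0.4030 + 22.97·0.07440 = 27.13 kg (target 27.14 kg)
  TiO2: 121.5·0.9899 = 120.3 kg (target 120.2 kg)
  SiO2: 22.97·0.6397 + 332.3·0.9950 = 345.3 kg (target 345.4 kg)
  Al2O3: 22.97·0.2713 + 332.3·0.003000 = 7.229 kg (target 7.230 kg)
Auditing the glass mass value: total batch − LOI = 500.0 kg (summing oxide targets gives 500.0 kg; basis as stated: 500.0 kg — deltas are rounding alone).
Batch total: Σ batch = 539.9 kg; ignition loss, Σ(batch × LOI) = 39.89 kg; the yield ratio, glass ÷ batch: 92.61%.

Revised batch per 500.0 kg melt:
  Material A: 63.09 kg
  Material E: 22.97 kg
  Feed C: 332.3 kg
  Component D: 121.5 kg
Total batch = 539.9 kg; LOI loss = 39.89 kg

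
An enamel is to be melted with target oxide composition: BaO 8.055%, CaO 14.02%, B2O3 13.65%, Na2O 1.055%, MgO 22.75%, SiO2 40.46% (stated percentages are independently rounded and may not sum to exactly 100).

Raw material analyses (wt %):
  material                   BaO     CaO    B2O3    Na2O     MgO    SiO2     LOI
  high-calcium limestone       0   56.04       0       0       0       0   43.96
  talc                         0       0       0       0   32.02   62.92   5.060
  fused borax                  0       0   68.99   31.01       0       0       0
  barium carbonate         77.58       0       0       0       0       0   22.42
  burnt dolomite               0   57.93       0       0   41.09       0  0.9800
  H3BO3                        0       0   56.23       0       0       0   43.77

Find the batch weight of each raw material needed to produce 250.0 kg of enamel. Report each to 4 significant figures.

Batch per 250.0 kg enamel:
  high-calcium limestone: 48.96 kg
  talc: 160.8 kg
  fused borax: 8.505 kg
  barium carbonate: 25.96 kg
  burnt dolomite: 13.14 kg
  H3BO3: 50.25 kg
Total batch = 307.6 kg; LOI loss = 57.60 kg; yield = 81.27%

The working math maintains full float precision from first step to last. The intermediate values are printed (rounded to 4 significant digits) when written out. Exactly one rounding lands on every reported number; derived quantities are carried at full float precision (LOI, the yield, net glass mass, six oxide percentages, the totals) using the weight values at 250.0 kg of glass exactly as shown in the problem or answer text.
Target masses of each oxide per 250.0 kg enamel:
  BaO: 8.055% × 250.0 = 20.14 kg
  CaO: 14.02% × 250.0 = 35.05 kg
  B2O3: 13.65% × 250.0 = 34.12 kg
  Na2O: 1.055% × 250.0 = 2.638 kg
  MgO: 22.75% × 250.0 = 56.88 kg
  SiO2: 40.46% × 250.0 = 101.2 kg
Verifying the oxide balance applying the batch weights above, at the basis given (target by target, the sums agree exact up to rounding of places):
  BaO: 25.96·0.7758 = 20.14 kg (target 20.14 kg)
  CaO: 48.96·0.5604 + 13.14·0.5793 = 35.05 kg (target 35.05 kg)
  B2O3: 8.505·0.6899 + 50.25·0.5623 = 34.12 kg (target 34.12 kg)
  Na2O: 8.505·0.3101 = 2.637 kg (target 2.638 kg)
  MgO: 160.8·0.3202 + 13.14·0.4109 = 56.89 kg (target 56.88 kg)
  SiO2: 160.8·0.6292 = 101.2 kg (target 101.2 kg)
The glass-mass cross-check: batch total minus LOI = 250.0 kg (oxide target masses add up to 250.0 kg; stated basis 250.0 kg — gaps are rounding artifacts).
Summing the batch: Σ batch = 307.6 kg; Σ batch·LOI gives LOI loss = 57.60 kg; yield, glass over the total, = 81.27%.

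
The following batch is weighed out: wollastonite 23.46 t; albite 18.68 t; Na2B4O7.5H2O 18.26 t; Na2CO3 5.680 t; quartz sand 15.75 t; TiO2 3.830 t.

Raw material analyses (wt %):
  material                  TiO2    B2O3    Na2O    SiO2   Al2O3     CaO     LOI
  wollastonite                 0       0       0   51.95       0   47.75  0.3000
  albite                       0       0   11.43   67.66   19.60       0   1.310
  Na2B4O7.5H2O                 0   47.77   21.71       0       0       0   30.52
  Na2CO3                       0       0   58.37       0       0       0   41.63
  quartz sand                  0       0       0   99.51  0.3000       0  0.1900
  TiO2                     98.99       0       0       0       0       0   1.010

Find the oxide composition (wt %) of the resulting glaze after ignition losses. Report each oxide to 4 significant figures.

Full precision is maintained in every operation; values along the way are shown rounded to four significant digits when written out — each reported number takes a single rounding; derived quantities are carried at full float precision (the six compositions, totals, net glass mass, yield, ignition loss) starting from the weights for 77.34 t of glass, exactly as printed in the problem or answer text.
What the batch supplies per oxide:
  TiO2: 3.830·0.9899 = 3.791 t
  B2O3: 18.26·0.4777 = 8.723 t
  Na2O: 18.68·0.1143 + 18.26·0.2171 + 5.680·0.5837 = 9.415 t
  SiO2: 23.46·0.5195 + 18.68·0.6766 + 15.75·0.9951 = 40.50 t
  Al2O3: 18.68·0.1960 + 15.75·0.003000 = 3.709 t
  CaO: 23.46·0.4775 = 11.20 t
LOI: 23.46·0.003000 + 18.68·0.01310 + 18.26·0.3052 + 5.680·0.4163 + 15.75·0.001900 + 3.830·0.01010 = 8.321 t
The glass mass, total less LOI, = 85.66 − 8.321 = 77.34 t (= the summed oxide contributions)
each oxide over glass, ×100, is wt %

Glass mass = 77.34 t (batch 85.66 − LOI 8.321).
Composition: TiO2 4.902%, B2O3 11.28%, Na2O 12.17%, SiO2 52.37%, Al2O3 4.795%, CaO 14.48%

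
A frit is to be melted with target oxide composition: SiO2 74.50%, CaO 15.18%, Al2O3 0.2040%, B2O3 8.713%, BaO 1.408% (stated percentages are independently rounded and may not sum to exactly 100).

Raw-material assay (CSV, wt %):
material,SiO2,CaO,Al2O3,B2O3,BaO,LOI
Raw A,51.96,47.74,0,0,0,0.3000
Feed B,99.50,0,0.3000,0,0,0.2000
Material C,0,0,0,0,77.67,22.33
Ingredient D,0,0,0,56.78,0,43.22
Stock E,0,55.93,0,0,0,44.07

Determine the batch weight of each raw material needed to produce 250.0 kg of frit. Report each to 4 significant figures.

Batch per 250.0 kg frit:
  Raw A: 32.91 kg
  Feed B: 170.0 kg
  Material C: 4.532 kg
  Ingredient D: 38.36 kg
  Stock E: 39.76 kg
Total batch = 285.6 kg; LOI loss = 35.55 kg; yield = 87.55%

Each numeric step keeps exact precision from first step to last; mid-chain values are displayed, rounded to 4 significant figures, alongside each step. Exactly one rounding is applied to each reported figure; derived quantities, which include the yield, net glass mass, ignition loss, the five compositions, the totals, are rebuilt in full float precision, as given in problem or answer, starting from the weights on 250.0 kg of glass.
Per-oxide target masses for 250.0 kg frit:
  SiO2: 74.50% × 250.0 = 186.2 kg
  CaO: 15.18% × 250.0 = 37.95 kg
  Al2O3: 0.2040% × 250.0 = 0.5100 kg
  B2O3: 8.713% × 250.0 = 21.78 kg
  BaO: 1.408% × 250.0 = 3.520 kg
Sums-versus-targets review using the reported weights, at the basis given (summed amounts equal target values within answer rounding):
  SiO2: 32.91·0.5196 + 170.0·0.9950 = 186.3 kg (target 186.2 kg)
  CaO: 32.91·0.4774 + 39.76·0.5593 = 37.95 kg (target 37.95 kg)
  Al2O3: 170.0·0.003000 = 0.5100 kg (target 0.5100 kg)
  B2O3: 38.36·0.5678 = 21.78 kg (target 21.78 kg)
  BaO: 4.532·0.7767 = 3.520 kg (target 3.520 kg)
Glass mass check: whole batch net of LOI = 250.0 kg (the Σ of target masses is 250.0 kg; against the stated basis, 250.0 kg — rounding explains the deltas).
Adding the batch up: Σ batch = 285.6 kg; Σ batch·LOI gives LOI loss = 35.55 kg; as yield: glass ÷ batch → 87.55%.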